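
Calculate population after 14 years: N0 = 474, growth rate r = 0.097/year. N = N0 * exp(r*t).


r*t = 0.097 * 14 = 1.358
exp(1.358) = 3.88841
N = 474 * 3.88841 = 1843.11 ≈ 1843

1843


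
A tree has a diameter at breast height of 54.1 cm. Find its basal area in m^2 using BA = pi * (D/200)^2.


D/200 = 54.1/200 = 0.2705 m
(D/200)^2 = 0.2705^2 = 0.07317025
BA = 3.141593 * 0.07317025 = 0.229871 ≈ 0.2299 m^2

0.2299 m^2


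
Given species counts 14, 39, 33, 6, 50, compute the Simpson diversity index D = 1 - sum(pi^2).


Total N = 14 + 39 + 33 + 6 + 50 = 142
Per-species terms:
  p = 14/142 = 0.098592; p^2 = 0.098592^2 = 0.009720
  p = 39/142 = 0.274648; p^2 = 0.274648^2 = 0.075432
  p = 33/142 = 0.232394; p^2 = 0.232394^2 = 0.054007
  p = 6/142 = 0.042254; p^2 = 0.042254^2 = 0.001785
  p = 50/142 = 0.352113; p^2 = 0.352113^2 = 0.123984
sum(p^2) = 0.009720 + 0.075432 + 0.054007 + 0.001785 + 0.123984 = 0.264928
D = 1 - 0.264928 = 0.735072 ≈ 0.7351

0.7351


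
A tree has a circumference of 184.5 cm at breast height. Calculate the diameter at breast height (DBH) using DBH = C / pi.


DBH = C / pi = 184.5 / 3.141593 = 58.7282 ≈ 58.73 cm

58.73 cm


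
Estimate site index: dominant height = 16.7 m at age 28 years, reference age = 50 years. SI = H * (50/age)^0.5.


50/28 = 1.78571
(1.78571)^0.5 = 1.33630
SI = 16.7 * 1.33630 = 22.3162 ≈ 22.3 m

22.3 m


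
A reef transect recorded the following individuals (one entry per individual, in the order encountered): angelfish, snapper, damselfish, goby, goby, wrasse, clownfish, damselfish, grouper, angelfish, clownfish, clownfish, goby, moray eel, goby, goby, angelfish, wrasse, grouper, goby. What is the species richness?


Total individuals logged = 20
Distinct species (count of individuals): angelfish (3), snapper (1), damselfish (2), goby (6), wrasse (2), clownfish (3), grouper (2), moray eel (1)
Species richness = number of distinct species = 8

8


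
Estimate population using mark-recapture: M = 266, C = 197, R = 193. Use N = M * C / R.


N = M * C / R = 266 * 197 / 193 = 52402 / 193 = 271.51 ≈ 272

272 individuals


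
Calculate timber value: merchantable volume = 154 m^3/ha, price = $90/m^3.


Value = 154 * 90 = $13860/ha

$13860/ha


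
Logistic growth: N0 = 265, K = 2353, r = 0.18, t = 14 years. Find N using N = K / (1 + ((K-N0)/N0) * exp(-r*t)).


(K - N0)/N0 = (2353 - 265)/265 = 2088/265 = 7.87925
r*t = 0.18 * 14 = 2.52; exp(-2.52) = 0.0804596
7.87925 * 0.0804596 = 0.633961
1 + 0.633961 = 1.63396
N = 2353 / 1.63396 = 1440.06 ≈ 1440

1440


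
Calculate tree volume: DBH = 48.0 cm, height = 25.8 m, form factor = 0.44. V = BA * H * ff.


(D/200)^2 = (48.0/200)^2 = 0.24^2 = 0.0576
BA = 3.141593 * 0.0576 = 0.180956 m^2
V = 0.180956 * 25.8 * 0.44 = 2.05421 ≈ 2.054 m^3

2.054 m^3


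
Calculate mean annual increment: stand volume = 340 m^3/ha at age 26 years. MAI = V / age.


MAI = 340 / 26 = 13.0769 ≈ 13.08 m^3/ha/yr

13.08 m^3/ha/yr


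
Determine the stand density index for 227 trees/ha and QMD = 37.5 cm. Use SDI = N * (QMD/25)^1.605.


QMD/25 = 37.5/25 = 1.5
(1.5)^1.605 = exp(1.605 * ln(1.5)) = exp(1.605 * 0.405465) = exp(0.650771) = 1.91702
SDI = 227 * 1.91702 = 435.164 ≈ 435

435


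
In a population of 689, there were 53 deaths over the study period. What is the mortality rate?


Mortality rate = 53 / 689 = 0.076923 ≈ 0.0769

0.0769


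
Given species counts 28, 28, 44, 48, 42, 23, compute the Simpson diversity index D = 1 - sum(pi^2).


Total N = 28 + 28 + 44 + 48 + 42 + 23 = 213
Per-species terms:
  p = 28/213 = 0.131455; p^2 = 0.131455^2 = 0.017280
  p = 28/213 = 0.131455; p^2 = 0.131455^2 = 0.017280
  p = 44/213 = 0.206573; p^2 = 0.206573^2 = 0.042672
  p = 48/213 = 0.225352; p^2 = 0.225352^2 = 0.050784
  p = 42/213 = 0.197183; p^2 = 0.197183^2 = 0.038881
  p = 23/213 = 0.107981; p^2 = 0.107981^2 = 0.011660
sum(p^2) = 0.017280 + 0.017280 + 0.042672 + 0.050784 + 0.038881 + 0.011660 = 0.178557
D = 1 - 0.178557 = 0.821443 ≈ 0.8214

0.8214


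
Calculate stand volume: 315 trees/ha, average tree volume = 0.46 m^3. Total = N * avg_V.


V_stand = 315 * 0.46 = 144.9 m^3/ha

144.9 m^3/ha


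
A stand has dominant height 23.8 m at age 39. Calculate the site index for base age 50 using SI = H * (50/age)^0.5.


50/39 = 1.28205
(1.28205)^0.5 = 1.13228
SI = 23.8 * 1.13228 = 26.9483 ≈ 26.9 m

26.9 m


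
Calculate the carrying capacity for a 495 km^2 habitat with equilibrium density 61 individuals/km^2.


K = 61 * 495 = 30195 individuals

30195 individuals


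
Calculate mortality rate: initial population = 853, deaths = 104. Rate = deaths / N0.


Mortality rate = 104 / 853 = 0.121923 ≈ 0.1219

0.1219


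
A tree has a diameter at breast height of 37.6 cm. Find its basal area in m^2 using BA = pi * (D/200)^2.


D/200 = 37.6/200 = 0.188 m
(D/200)^2 = 0.188^2 = 0.035344
BA = 3.141593 * 0.035344 = 0.111036 ≈ 0.1110 m^2

0.1110 m^2


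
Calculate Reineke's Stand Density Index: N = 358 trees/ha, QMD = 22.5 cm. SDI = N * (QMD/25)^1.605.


QMD/25 = 22.5/25 = 0.9
(0.9)^1.605 = exp(1.605 * ln(0.9)) = exp(1.605 * (-0.105361)) = exp(-0.169104) = 0.844421
SDI = 358 * 0.844421 = 302.303 ≈ 302

302


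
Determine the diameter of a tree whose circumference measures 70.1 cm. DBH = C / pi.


DBH = C / pi = 70.1 / 3.141593 = 22.3135 ≈ 22.31 cm

22.31 cm


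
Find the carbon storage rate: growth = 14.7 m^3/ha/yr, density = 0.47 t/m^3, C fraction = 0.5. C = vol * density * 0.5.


C = 14.7 * 0.47 * 0.5 = 3.4545 ≈ 3.45 t C/ha/yr

3.45 t C/ha/yr


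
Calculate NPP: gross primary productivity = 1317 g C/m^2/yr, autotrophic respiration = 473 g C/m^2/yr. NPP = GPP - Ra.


NPP = GPP - Ra = 1317 - 473 = 844 g C/m^2/yr

844 g C/m^2/yr


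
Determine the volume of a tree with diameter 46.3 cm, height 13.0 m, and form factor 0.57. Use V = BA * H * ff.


(D/200)^2 = (46.3/200)^2 = 0.2315^2 = 0.05359225
BA = 3.141593 * 0.05359225 = 0.168365 m^2
V = 0.168365 * 13.0 * 0.57 = 1.24758 ≈ 1.248 m^3

1.248 m^3


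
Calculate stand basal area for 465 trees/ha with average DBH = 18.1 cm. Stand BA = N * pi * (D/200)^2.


(D/200)^2 = (18.1/200)^2 = 0.0905^2 = 0.00819025
Individual BA = 3.141593 * 0.00819025 = 0.0257304 m^2
Stand BA = 465 * 0.0257304 = 11.9646 ≈ 11.96 m^2/ha

11.96 m^2/ha


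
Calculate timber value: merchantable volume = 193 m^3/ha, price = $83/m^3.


Value = 193 * 83 = $16019/ha

$16019/ha


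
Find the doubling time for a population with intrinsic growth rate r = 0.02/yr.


td = ln(2) / 0.02 = 0.693147 / 0.02 = 34.6574 ≈ 34.7 years

34.7 years


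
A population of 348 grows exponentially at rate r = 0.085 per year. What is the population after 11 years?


r*t = 0.085 * 11 = 0.935
exp(0.935) = 2.54721
N = 348 * 2.54721 = 886.429 ≈ 886

886


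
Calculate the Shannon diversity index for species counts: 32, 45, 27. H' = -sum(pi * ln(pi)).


Total N = 32 + 45 + 27 = 104
Per-species terms:
  p = 32/104 = 0.307692; ln(p) = -1.178656; p*ln(p) = 0.307692 * (-1.178656) = -0.362663
  p = 45/104 = 0.432692; ln(p) = -0.837729; p*ln(p) = 0.432692 * (-0.837729) = -0.362479
  p = 27/104 = 0.259615; ln(p) = -1.348556; p*ln(p) = 0.259615 * (-1.348556) = -0.350105
sum(p*ln(p)) = (-0.362663) + (-0.362479) + (-0.350105) = -1.075247
H' = -(-1.075247) = 1.075247 ≈ 1.0752

1.0752


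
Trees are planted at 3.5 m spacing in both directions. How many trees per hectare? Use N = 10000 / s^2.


N = 10000 / 3.5^2 = 10000 / 12.25 = 816.327 ≈ 816 trees/ha

816 trees/ha


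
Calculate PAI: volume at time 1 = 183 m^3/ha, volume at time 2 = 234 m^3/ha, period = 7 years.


PAI = (V2 - V1) / period = (234 - 183) / 7 = 51 / 7 = 7.2857 ≈ 7.29 m^3/ha/yr

7.29 m^3/ha/yr


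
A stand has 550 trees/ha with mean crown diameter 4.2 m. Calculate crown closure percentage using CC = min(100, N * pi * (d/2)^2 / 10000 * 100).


(d/2)^2 = (4.2/2)^2 = 2.1^2 = 4.41
Crown area = 3.141593 * 4.41 = 13.8544 m^2
N * area / 10000 * 100 = 550 * 13.8544 / 10000 * 100 = 76.1992
CC = min(100, 76.1992) = 76.1992 ≈ 76.2%

76.2%


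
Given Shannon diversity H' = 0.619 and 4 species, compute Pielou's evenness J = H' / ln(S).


ln(4) = 1.38629
J = H' / ln(S) = 0.619 / 1.38629 = 0.446516 ≈ 0.4465

0.4465


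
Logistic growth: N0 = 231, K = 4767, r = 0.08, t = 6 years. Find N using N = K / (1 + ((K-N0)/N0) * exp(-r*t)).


(K - N0)/N0 = (4767 - 231)/231 = 4536/231 = 19.6364
r*t = 0.08 * 6 = 0.48; exp(-0.48) = 0.618783
19.6364 * 0.618783 = 12.1507
1 + 12.1507 = 13.1507
N = 4767 / 13.1507 = 362.490 ≈ 362

362


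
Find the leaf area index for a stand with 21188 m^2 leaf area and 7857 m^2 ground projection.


LAI = 21188 / 7857 = 2.6967 ≈ 2.70

2.70


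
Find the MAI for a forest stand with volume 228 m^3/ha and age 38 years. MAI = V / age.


MAI = 228 / 38 = 6.00 m^3/ha/yr

6.00 m^3/ha/yr


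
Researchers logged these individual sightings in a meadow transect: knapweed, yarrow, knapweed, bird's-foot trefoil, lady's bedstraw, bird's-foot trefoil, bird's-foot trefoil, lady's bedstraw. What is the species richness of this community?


Total individuals logged = 8
Distinct species (count of individuals): knapweed (2), yarrow (1), bird's-foot trefoil (3), lady's bedstraw (2)
Species richness = number of distinct species = 4

4


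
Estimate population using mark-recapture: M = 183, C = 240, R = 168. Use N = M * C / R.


N = M * C / R = 183 * 240 / 168 = 43920 / 168 = 261.43 ≈ 261

261 individuals


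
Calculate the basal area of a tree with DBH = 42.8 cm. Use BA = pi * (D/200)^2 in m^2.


D/200 = 42.8/200 = 0.214 m
(D/200)^2 = 0.214^2 = 0.045796
BA = 3.141593 * 0.045796 = 0.143872 ≈ 0.1439 m^2

0.1439 m^2


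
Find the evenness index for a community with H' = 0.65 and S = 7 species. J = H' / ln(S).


ln(7) = 1.94591
J = H' / ln(S) = 0.65 / 1.94591 = 0.334034 ≈ 0.3340

0.3340


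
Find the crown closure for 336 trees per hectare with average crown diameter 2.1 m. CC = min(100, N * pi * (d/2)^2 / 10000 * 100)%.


(d/2)^2 = (2.1/2)^2 = 1.05^2 = 1.1025
Crown area = 3.141593 * 1.1025 = 3.46361 m^2
N * area / 10000 * 100 = 336 * 3.46361 / 10000 * 100 = 11.6377
CC = min(100, 11.6377) = 11.6377 ≈ 11.6%

11.6%


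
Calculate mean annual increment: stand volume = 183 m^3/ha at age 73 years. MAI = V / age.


MAI = 183 / 73 = 2.5068 ≈ 2.51 m^3/ha/yr

2.51 m^3/ha/yr


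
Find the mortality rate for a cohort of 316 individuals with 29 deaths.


Mortality rate = 29 / 316 = 0.091772 ≈ 0.0918

0.0918


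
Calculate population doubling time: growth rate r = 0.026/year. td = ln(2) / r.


td = ln(2) / 0.026 = 0.693147 / 0.026 = 26.6595 ≈ 26.7 years

26.7 years


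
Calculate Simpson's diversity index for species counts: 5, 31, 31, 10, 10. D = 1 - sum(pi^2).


Total N = 5 + 31 + 31 + 10 + 10 = 87
Per-species terms:
  p = 5/87 = 0.057471; p^2 = 0.057471^2 = 0.003303
  p = 31/87 = 0.356322; p^2 = 0.356322^2 = 0.126965
  p = 31/87 = 0.356322; p^2 = 0.356322^2 = 0.126965
  p = 10/87 = 0.114943; p^2 = 0.114943^2 = 0.013212
  p = 10/87 = 0.114943; p^2 = 0.114943^2 = 0.013212
sum(p^2) = 0.003303 + 0.126965 + 0.126965 + 0.013212 + 0.013212 = 0.283657
D = 1 - 0.283657 = 0.716343 ≈ 0.7163

0.7163


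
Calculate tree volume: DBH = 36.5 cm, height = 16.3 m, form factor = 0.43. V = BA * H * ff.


(D/200)^2 = (36.5/200)^2 = 0.1825^2 = 0.03330625
BA = 3.141593 * 0.03330625 = 0.104635 m^2
V = 0.104635 * 16.3 * 0.43 = 0.733387 ≈ 0.733 m^3

0.733 m^3


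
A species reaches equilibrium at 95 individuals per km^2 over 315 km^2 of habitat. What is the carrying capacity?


K = 95 * 315 = 29925 individuals

29925 individuals


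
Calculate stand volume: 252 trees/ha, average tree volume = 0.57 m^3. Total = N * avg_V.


V_stand = 252 * 0.57 = 143.64 ≈ 143.6 m^3/ha

143.6 m^3/ha


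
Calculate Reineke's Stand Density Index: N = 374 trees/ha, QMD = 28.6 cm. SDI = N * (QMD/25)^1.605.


QMD/25 = 28.6/25 = 1.144
(1.144)^1.605 = exp(1.605 * ln(1.144)) = exp(1.605 * 0.134531) = exp(0.215922) = 1.24101
SDI = 374 * 1.24101 = 464.138 ≈ 464

464


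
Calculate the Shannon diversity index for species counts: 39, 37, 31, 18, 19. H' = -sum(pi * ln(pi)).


Total N = 39 + 37 + 31 + 18 + 19 = 144
Per-species terms:
  p = 39/144 = 0.270833; ln(p) = -1.306253; p*ln(p) = 0.270833 * (-1.306253) = -0.353776
  p = 37/144 = 0.256944; ln(p) = -1.358897; p*ln(p) = 0.256944 * (-1.358897) = -0.349160
  p = 31/144 = 0.215278; ln(p) = -1.535825; p*ln(p) = 0.215278 * (-1.535825) = -0.330629
  p = 18/144 = 0.125000; ln(p) = -2.079442; p*ln(p) = 0.125000 * (-2.079442) = -0.259930
  p = 19/144 = 0.131944; ln(p) = -2.025378; p*ln(p) = 0.131944 * (-2.025378) = -0.267236
sum(p*ln(p)) = (-0.353776) + (-0.349160) + (-0.330629) + (-0.259930) + (-0.267236) = -1.560731
H' = -(-1.560731) = 1.560731 ≈ 1.5607

1.5607


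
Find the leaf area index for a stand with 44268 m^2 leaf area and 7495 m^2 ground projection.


LAI = 44268 / 7495 = 5.9063 ≈ 5.91

5.91


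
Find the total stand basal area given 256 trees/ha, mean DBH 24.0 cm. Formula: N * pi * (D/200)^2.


(D/200)^2 = (24.0/200)^2 = 0.12^2 = 0.0144
Individual BA = 3.141593 * 0.0144 = 0.0452389 m^2
Stand BA = 256 * 0.0452389 = 11.5812 ≈ 11.58 m^2/ha

11.58 m^2/ha


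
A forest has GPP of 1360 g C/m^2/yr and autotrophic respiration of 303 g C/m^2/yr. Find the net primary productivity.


NPP = GPP - Ra = 1360 - 303 = 1057 g C/m^2/yr

1057 g C/m^2/yr


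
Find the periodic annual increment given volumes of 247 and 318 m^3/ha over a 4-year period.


PAI = (V2 - V1) / period = (318 - 247) / 4 = 71 / 4 = 17.75 m^3/ha/yr

17.75 m^3/ha/yr


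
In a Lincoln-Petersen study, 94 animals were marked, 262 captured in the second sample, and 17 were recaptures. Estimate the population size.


N = M * C / R = 94 * 262 / 17 = 24628 / 17 = 1448.71 ≈ 1449

1449 individuals


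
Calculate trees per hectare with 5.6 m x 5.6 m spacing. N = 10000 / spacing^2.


N = 10000 / 5.6^2 = 10000 / 31.36 = 318.878 ≈ 319 trees/ha

319 trees/ha


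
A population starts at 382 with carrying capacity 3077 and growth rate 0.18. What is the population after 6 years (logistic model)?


(K - N0)/N0 = (3077 - 382)/382 = 2695/382 = 7.05497
r*t = 0.18 * 6 = 1.08; exp(-1.08) = 0.339596
7.05497 * 0.339596 = 2.39584
1 + 2.39584 = 3.39584
N = 3077 / 3.39584 = 906.109 ≈ 906

906


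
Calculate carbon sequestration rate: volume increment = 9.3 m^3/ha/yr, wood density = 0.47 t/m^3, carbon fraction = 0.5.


C = 9.3 * 0.47 * 0.5 = 2.1855 ≈ 2.19 t C/ha/yr

2.19 t C/ha/yr


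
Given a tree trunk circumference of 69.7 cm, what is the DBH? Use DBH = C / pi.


DBH = C / pi = 69.7 / 3.141593 = 22.1862 ≈ 22.19 cm

22.19 cm


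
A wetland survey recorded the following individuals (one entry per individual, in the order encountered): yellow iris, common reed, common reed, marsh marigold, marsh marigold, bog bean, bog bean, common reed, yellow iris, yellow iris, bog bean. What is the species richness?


Total individuals logged = 11
Distinct species (count of individuals): yellow iris (3), common reed (3), marsh marigold (2), bog bean (3)
Species richness = number of distinct species = 4

4


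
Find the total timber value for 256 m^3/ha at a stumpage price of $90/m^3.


Value = 256 * 90 = $23040/ha

$23040/ha


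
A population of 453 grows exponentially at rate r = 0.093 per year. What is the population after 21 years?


r*t = 0.093 * 21 = 1.953
exp(1.953) = 7.04981
N = 453 * 7.04981 = 3193.56 ≈ 3194

3194


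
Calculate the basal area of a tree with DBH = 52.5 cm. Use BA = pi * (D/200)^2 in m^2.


D/200 = 52.5/200 = 0.2625 m
(D/200)^2 = 0.2625^2 = 0.06890625
BA = 3.141593 * 0.06890625 = 0.216475 ≈ 0.2165 m^2

0.2165 m^2


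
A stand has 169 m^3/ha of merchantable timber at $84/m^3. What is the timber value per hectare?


Value = 169 * 84 = $14196/ha

$14196/ha


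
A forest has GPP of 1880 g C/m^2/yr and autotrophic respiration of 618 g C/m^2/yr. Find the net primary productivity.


NPP = GPP - Ra = 1880 - 618 = 1262 g C/m^2/yr

1262 g C/m^2/yr


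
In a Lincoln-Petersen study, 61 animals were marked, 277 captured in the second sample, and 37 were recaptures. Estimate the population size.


N = M * C / R = 61 * 277 / 37 = 16897 / 37 = 456.68 ≈ 457

457 individuals


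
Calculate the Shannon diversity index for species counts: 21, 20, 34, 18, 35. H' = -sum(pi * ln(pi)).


Total N = 21 + 20 + 34 + 18 + 35 = 128
Per-species terms:
  p = 21/128 = 0.164063; ln(p) = -1.807505; p*ln(p) = 0.164063 * (-1.807505) = -0.296545
  p = 20/128 = 0.156250; ln(p) = -1.856298; p*ln(p) = 0.156250 * (-1.856298) = -0.290047
  p = 34/128 = 0.265625; ln(p) = -1.325670; p*ln(p) = 0.265625 * (-1.325670) = -0.352131
  p = 18/128 = 0.140625; ln(p) = -1.961659; p*ln(p) = 0.140625 * (-1.961659) = -0.275858
  p = 35/128 = 0.273438; ln(p) = -1.296680; p*ln(p) = 0.273438 * (-1.296680) = -0.354562
sum(p*ln(p)) = (-0.296545) + (-0.290047) + (-0.352131) + (-0.275858) + (-0.354562) = -1.569143
H' = -(-1.569143) = 1.569143 ≈ 1.5691

1.5691


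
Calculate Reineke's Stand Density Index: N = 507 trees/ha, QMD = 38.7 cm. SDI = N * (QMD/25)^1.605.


QMD/25 = 38.7/25 = 1.548
(1.548)^1.605 = exp(1.605 * ln(1.548)) = exp(1.605 * 0.436964) = exp(0.701327) = 2.01643
SDI = 507 * 2.01643 = 1022.33 ≈ 1022

1022


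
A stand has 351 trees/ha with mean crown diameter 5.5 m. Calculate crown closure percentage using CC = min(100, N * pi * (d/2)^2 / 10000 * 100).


(d/2)^2 = (5.5/2)^2 = 2.75^2 = 7.5625
Crown area = 3.141593 * 7.5625 = 23.7583 m^2
N * area / 10000 * 100 = 351 * 23.7583 / 10000 * 100 = 83.3916
CC = min(100, 83.3916) = 83.3916 ≈ 83.4%

83.4%


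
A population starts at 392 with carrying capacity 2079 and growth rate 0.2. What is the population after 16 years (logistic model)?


(K - N0)/N0 = (2079 - 392)/392 = 1687/392 = 4.30357
r*t = 0.2 * 16 = 3.2; exp(-3.2) = 0.0407622
4.30357 * 0.0407622 = 0.175423
1 + 0.175423 = 1.17542
N = 2079 / 1.17542 = 1768.73 ≈ 1769

1769


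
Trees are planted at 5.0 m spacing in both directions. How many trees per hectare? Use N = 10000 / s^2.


N = 10000 / 5.0^2 = 10000 / 25 = 400.000 ≈ 400 trees/ha

400 trees/ha


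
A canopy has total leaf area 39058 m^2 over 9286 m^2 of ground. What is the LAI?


LAI = 39058 / 9286 = 4.2061 ≈ 4.21

4.21


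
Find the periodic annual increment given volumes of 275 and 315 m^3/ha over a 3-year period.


PAI = (V2 - V1) / period = (315 - 275) / 3 = 40 / 3 = 13.3333 ≈ 13.33 m^3/ha/yr

13.33 m^3/ha/yr


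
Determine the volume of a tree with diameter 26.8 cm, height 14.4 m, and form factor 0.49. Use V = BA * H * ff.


(D/200)^2 = (26.8/200)^2 = 0.134^2 = 0.017956
BA = 3.141593 * 0.017956 = 0.0564104 m^2
V = 0.0564104 * 14.4 * 0.49 = 0.398032 ≈ 0.398 m^3

0.398 m^3


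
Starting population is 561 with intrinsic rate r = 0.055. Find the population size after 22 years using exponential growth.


r*t = 0.055 * 22 = 1.21
exp(1.21) = 3.35348
N = 561 * 3.35348 = 1881.30 ≈ 1881

1881


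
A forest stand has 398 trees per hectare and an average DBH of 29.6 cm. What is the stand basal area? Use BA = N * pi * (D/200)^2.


(D/200)^2 = (29.6/200)^2 = 0.148^2 = 0.021904
Individual BA = 3.141593 * 0.021904 = 0.0688135 m^2
Stand BA = 398 * 0.0688135 = 27.3878 ≈ 27.39 m^2/ha

27.39 m^2/ha


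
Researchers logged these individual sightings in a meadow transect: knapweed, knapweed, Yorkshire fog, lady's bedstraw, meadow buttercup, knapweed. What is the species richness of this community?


Total individuals logged = 6
Distinct species (count of individuals): knapweed (3), Yorkshire fog (1), lady's bedstraw (1), meadow buttercup (1)
Species richness = number of distinct species = 4

4


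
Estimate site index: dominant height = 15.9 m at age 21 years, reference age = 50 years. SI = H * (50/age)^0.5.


50/21 = 2.38095
(2.38095)^0.5 = 1.54303
SI = 15.9 * 1.54303 = 24.5342 ≈ 24.5 m

24.5 m


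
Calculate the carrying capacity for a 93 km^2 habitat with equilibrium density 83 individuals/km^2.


K = 83 * 93 = 7719 individuals

7719 individuals


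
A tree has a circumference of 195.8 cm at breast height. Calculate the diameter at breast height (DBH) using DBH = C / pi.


DBH = C / pi = 195.8 / 3.141593 = 62.3251 ≈ 62.33 cm

62.33 cm


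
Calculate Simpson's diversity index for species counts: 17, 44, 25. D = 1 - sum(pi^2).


Total N = 17 + 44 + 25 = 86
Per-species terms:
  p = 17/86 = 0.197674; p^2 = 0.197674^2 = 0.039075
  p = 44/86 = 0.511628; p^2 = 0.511628^2 = 0.261763
  p = 25/86 = 0.290698; p^2 = 0.290698^2 = 0.084505
sum(p^2) = 0.039075 + 0.261763 + 0.084505 = 0.385343
D = 1 - 0.385343 = 0.614657 ≈ 0.6147

0.6147


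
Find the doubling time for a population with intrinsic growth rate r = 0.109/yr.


td = ln(2) / 0.109 = 0.693147 / 0.109 = 6.35915 ≈ 6.4 years

6.4 years


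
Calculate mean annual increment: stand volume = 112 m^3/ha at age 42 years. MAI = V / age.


MAI = 112 / 42 = 2.6667 ≈ 2.67 m^3/ha/yr

2.67 m^3/ha/yr


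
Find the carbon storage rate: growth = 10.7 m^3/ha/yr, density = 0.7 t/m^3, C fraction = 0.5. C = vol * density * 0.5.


C = 10.7 * 0.7 * 0.5 = 3.745 ≈ 3.75 t C/ha/yr

3.75 t C/ha/yr


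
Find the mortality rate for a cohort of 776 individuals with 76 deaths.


Mortality rate = 76 / 776 = 0.097938 ≈ 0.0979

0.0979


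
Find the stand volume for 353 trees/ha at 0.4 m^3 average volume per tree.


V_stand = 353 * 0.4 = 141.2 m^3/ha

141.2 m^3/ha


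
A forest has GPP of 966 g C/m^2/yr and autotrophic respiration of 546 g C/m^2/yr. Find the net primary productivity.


NPP = GPP - Ra = 966 - 546 = 420 g C/m^2/yr

420 g C/m^2/yr


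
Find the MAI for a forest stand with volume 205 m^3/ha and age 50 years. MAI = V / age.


MAI = 205 / 50 = 4.10 m^3/ha/yr

4.10 m^3/ha/yr


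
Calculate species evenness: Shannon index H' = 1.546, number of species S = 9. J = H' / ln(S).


ln(9) = 2.19722
J = H' / ln(S) = 1.546 / 2.19722 = 0.703616 ≈ 0.7036

0.7036


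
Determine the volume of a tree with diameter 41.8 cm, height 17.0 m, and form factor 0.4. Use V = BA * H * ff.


(D/200)^2 = (41.8/200)^2 = 0.209^2 = 0.043681
BA = 3.141593 * 0.043681 = 0.137228 m^2
V = 0.137228 * 17.0 * 0.4 = 0.933150 ≈ 0.933 m^3

0.933 m^3


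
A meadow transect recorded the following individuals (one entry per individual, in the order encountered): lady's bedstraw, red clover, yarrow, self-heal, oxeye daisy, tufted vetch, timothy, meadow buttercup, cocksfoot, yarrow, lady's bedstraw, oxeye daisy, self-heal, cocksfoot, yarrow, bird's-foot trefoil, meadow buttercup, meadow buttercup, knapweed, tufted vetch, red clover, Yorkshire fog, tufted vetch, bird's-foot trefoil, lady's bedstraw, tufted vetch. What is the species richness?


Total individuals logged = 26
Distinct species (count of individuals): lady's bedstraw (3), red clover (2), yarrow (3), self-heal (2), oxeye daisy (2), tufted vetch (4), timothy (1), meadow buttercup (3), cocksfoot (2), bird's-foot trefoil (2), knapweed (1), Yorkshire fog (1)
Species richness = number of distinct species = 12

12


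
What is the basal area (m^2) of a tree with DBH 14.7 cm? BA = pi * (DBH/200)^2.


D/200 = 14.7/200 = 0.0735 m
(D/200)^2 = 0.0735^2 = 0.00540225
BA = 3.141593 * 0.00540225 = 0.0169717 ≈ 0.0170 m^2

0.0170 m^2


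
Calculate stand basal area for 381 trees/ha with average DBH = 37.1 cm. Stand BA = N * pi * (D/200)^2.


(D/200)^2 = (37.1/200)^2 = 0.1855^2 = 0.03441025
Individual BA = 3.141593 * 0.03441025 = 0.108103 m^2
Stand BA = 381 * 0.108103 = 41.1872 ≈ 41.19 m^2/ha

41.19 m^2/ha


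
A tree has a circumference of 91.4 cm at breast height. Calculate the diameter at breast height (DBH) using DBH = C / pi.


DBH = C / pi = 91.4 / 3.141593 = 29.0935 ≈ 29.09 cm

29.09 cm


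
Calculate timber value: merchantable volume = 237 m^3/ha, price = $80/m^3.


Value = 237 * 80 = $18960/ha

$18960/ha


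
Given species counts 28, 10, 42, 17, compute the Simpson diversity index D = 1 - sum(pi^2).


Total N = 28 + 10 + 42 + 17 = 97
Per-species terms:
  p = 28/97 = 0.288660; p^2 = 0.288660^2 = 0.083325
  p = 10/97 = 0.103093; p^2 = 0.103093^2 = 0.010628
  p = 42/97 = 0.432990; p^2 = 0.432990^2 = 0.187480
  p = 17/97 = 0.175258; p^2 = 0.175258^2 = 0.030715
sum(p^2) = 0.083325 + 0.010628 + 0.187480 + 0.030715 = 0.312148
D = 1 - 0.312148 = 0.687852 ≈ 0.6879

0.6879


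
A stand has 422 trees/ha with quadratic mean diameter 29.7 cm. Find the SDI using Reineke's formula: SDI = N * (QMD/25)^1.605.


QMD/25 = 29.7/25 = 1.188
(1.188)^1.605 = exp(1.605 * ln(1.188)) = exp(1.605 * 0.172271) = exp(0.276495) = 1.31850
SDI = 422 * 1.31850 = 556.407 ≈ 556

556


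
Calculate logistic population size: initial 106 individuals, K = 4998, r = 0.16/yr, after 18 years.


(K - N0)/N0 = (4998 - 106)/106 = 4892/106 = 46.1509
r*t = 0.16 * 18 = 2.88; exp(-2.88) = 0.0561348
46.1509 * 0.0561348 = 2.59067
1 + 2.59067 = 3.59067
N = 4998 / 3.59067 = 1391.94 ≈ 1392

1392


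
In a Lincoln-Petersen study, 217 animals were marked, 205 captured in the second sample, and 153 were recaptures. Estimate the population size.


N = M * C / R = 217 * 205 / 153 = 44485 / 153 = 290.75 ≈ 291

291 individuals


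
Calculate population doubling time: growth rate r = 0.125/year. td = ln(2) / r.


td = ln(2) / 0.125 = 0.693147 / 0.125 = 5.54518 ≈ 5.5 years

5.5 years


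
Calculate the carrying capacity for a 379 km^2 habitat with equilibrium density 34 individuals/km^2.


K = 34 * 379 = 12886 individuals

12886 individuals


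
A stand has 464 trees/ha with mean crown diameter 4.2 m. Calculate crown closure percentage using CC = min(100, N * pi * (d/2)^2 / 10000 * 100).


(d/2)^2 = (4.2/2)^2 = 2.1^2 = 4.41
Crown area = 3.141593 * 4.41 = 13.8544 m^2
N * area / 10000 * 100 = 464 * 13.8544 / 10000 * 100 = 64.2844
CC = min(100, 64.2844) = 64.2844 ≈ 64.3%

64.3%


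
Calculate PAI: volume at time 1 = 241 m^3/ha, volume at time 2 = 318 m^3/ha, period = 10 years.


PAI = (V2 - V1) / period = (318 - 241) / 10 = 77 / 10 = 7.70 m^3/ha/yr

7.70 m^3/ha/yr


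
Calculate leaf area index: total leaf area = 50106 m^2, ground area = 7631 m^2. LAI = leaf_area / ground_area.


LAI = 50106 / 7631 = 6.5661 ≈ 6.57

6.57


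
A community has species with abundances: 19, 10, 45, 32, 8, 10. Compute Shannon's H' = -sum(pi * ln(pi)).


Total N = 19 + 10 + 45 + 32 + 8 + 10 = 124
Per-species terms:
  p = 19/124 = 0.153226; ln(p) = -1.875841; p*ln(p) = 0.153226 * (-1.875841) = -0.287428
  p = 10/124 = 0.080645; ln(p) = -2.517698; p*ln(p) = 0.080645 * (-2.517698) = -0.203040
  p = 45/124 = 0.362903; ln(p) = -1.013620; p*ln(p) = 0.362903 * (-1.013620) = -0.367846
  p = 32/124 = 0.258065; ln(p) = -1.354544; p*ln(p) = 0.258065 * (-1.354544) = -0.349560
  p = 8/124 = 0.064516; ln(p) = -2.740842; p*ln(p) = 0.064516 * (-2.740842) = -0.176828
  p = 10/124 = 0.080645; ln(p) = -2.517698; p*ln(p) = 0.080645 * (-2.517698) = -0.203040
sum(p*ln(p)) = (-0.287428) + (-0.203040) + (-0.367846) + (-0.349560) + (-0.176828) + (-0.203040) = -1.587742
H' = -(-1.587742) = 1.587742 ≈ 1.5877

1.5877


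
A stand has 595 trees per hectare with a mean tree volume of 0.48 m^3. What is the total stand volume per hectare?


V_stand = 595 * 0.48 = 285.6 m^3/ha

285.6 m^3/ha


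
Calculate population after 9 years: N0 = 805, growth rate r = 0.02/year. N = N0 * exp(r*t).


r*t = 0.02 * 9 = 0.18
exp(0.18) = 1.19722
N = 805 * 1.19722 = 963.762 ≈ 964

964


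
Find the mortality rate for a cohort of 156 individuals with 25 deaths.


Mortality rate = 25 / 156 = 0.160256 ≈ 0.1603

0.1603


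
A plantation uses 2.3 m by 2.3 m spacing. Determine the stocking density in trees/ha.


N = 10000 / 2.3^2 = 10000 / 5.29 = 1890.36 ≈ 1890 trees/ha

1890 trees/ha


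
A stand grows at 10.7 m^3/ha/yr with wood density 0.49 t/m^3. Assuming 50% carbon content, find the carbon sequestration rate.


C = 10.7 * 0.49 * 0.5 = 2.6215 ≈ 2.62 t C/ha/yr

2.62 t C/ha/yr


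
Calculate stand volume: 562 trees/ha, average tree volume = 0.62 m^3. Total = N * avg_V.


V_stand = 562 * 0.62 = 348.44 ≈ 348.4 m^3/ha

348.4 m^3/ha


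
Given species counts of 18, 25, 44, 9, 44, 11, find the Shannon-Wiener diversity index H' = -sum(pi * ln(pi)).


Total N = 18 + 25 + 44 + 9 + 44 + 11 = 151
Per-species terms:
  p = 18/151 = 0.119205; ln(p) = -2.126911; p*ln(p) = 0.119205 * (-2.126911) = -0.253538
  p = 25/151 = 0.165563; ln(p) = -1.798403; p*ln(p) = 0.165563 * (-1.798403) = -0.297749
  p = 44/151 = 0.291391; ln(p) = -1.233089; p*ln(p) = 0.291391 * (-1.233089) = -0.359311
  p = 9/151 = 0.059603; ln(p) = -2.820049; p*ln(p) = 0.059603 * (-2.820049) = -0.168083
  p = 44/151 = 0.291391; ln(p) = -1.233089; p*ln(p) = 0.291391 * (-1.233089) = -0.359311
  p = 11/151 = 0.072848; ln(p) = -2.619380; p*ln(p) = 0.072848 * (-2.619380) = -0.190817
sum(p*ln(p)) = (-0.253538) + (-0.297749) + (-0.359311) + (-0.168083) + (-0.359311) + (-0.190817) = -1.628809
H' = -(-1.628809) = 1.628809 ≈ 1.6288

1.6288


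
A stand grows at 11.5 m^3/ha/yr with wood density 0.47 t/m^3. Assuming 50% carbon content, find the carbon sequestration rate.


C = 11.5 * 0.47 * 0.5 = 2.7025 ≈ 2.70 t C/ha/yr

2.70 t C/ha/yr


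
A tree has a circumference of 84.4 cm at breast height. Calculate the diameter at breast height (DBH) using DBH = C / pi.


DBH = C / pi = 84.4 / 3.141593 = 26.8654 ≈ 26.87 cm

26.87 cm


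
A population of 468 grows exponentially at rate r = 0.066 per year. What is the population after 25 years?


r*t = 0.066 * 25 = 1.65
exp(1.65) = 5.20698
N = 468 * 5.20698 = 2436.87 ≈ 2437

2437


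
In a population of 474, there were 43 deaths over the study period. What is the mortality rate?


Mortality rate = 43 / 474 = 0.090717 ≈ 0.0907

0.0907


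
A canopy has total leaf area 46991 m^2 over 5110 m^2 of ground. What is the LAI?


LAI = 46991 / 5110 = 9.1959 ≈ 9.20

9.20


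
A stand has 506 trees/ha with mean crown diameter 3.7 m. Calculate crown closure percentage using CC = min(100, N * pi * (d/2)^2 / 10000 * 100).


(d/2)^2 = (3.7/2)^2 = 1.85^2 = 3.4225
Crown area = 3.141593 * 3.4225 = 10.7521 m^2
N * area / 10000 * 100 = 506 * 10.7521 / 10000 * 100 = 54.4056
CC = min(100, 54.4056) = 54.4056 ≈ 54.4%

54.4%


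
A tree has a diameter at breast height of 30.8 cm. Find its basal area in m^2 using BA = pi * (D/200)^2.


D/200 = 30.8/200 = 0.154 m
(D/200)^2 = 0.154^2 = 0.023716
BA = 3.141593 * 0.023716 = 0.0745060 ≈ 0.0745 m^2

0.0745 m^2


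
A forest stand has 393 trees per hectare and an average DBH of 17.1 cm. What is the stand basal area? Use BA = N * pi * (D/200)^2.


(D/200)^2 = (17.1/200)^2 = 0.0855^2 = 0.00731025
Individual BA = 3.141593 * 0.00731025 = 0.0229658 m^2
Stand BA = 393 * 0.0229658 = 9.02556 ≈ 9.03 m^2/ha

9.03 m^2/ha


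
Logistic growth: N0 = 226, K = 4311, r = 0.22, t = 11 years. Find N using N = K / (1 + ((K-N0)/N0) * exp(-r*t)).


(K - N0)/N0 = (4311 - 226)/226 = 4085/226 = 18.0752
r*t = 0.22 * 11 = 2.42; exp(-2.42) = 0.0889216
18.0752 * 0.0889216 = 1.60728
1 + 1.60728 = 2.60728
N = 4311 / 2.60728 = 1653.45 ≈ 1653

1653


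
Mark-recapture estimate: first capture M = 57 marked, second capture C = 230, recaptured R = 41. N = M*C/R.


N = M * C / R = 57 * 230 / 41 = 13110 / 41 = 319.76 ≈ 320

320 individuals


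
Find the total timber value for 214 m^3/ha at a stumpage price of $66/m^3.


Value = 214 * 66 = $14124/ha

$14124/ha


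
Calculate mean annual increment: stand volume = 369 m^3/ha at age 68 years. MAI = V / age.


MAI = 369 / 68 = 5.4265 ≈ 5.43 m^3/ha/yr

5.43 m^3/ha/yr


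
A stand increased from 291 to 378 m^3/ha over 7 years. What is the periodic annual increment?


PAI = (V2 - V1) / period = (378 - 291) / 7 = 87 / 7 = 12.4286 ≈ 12.43 m^3/ha/yr

12.43 m^3/ha/yr


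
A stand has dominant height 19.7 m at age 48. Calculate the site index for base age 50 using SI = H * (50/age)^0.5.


50/48 = 1.04167
(1.04167)^0.5 = 1.02062
SI = 19.7 * 1.02062 = 20.1062 ≈ 20.1 m

20.1 m


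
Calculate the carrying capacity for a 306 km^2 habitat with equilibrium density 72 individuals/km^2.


K = 72 * 306 = 22032 individuals

22032 individuals


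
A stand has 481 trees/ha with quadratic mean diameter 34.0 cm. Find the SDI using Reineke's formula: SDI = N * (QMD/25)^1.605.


QMD/25 = 34.0/25 = 1.36
(1.36)^1.605 = exp(1.605 * ln(1.36)) = exp(1.605 * 0.307485) = exp(0.493513) = 1.63806
SDI = 481 * 1.63806 = 787.907 ≈ 788

788


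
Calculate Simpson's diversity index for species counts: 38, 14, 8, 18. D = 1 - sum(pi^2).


Total N = 38 + 14 + 8 + 18 = 78
Per-species terms:
  p = 38/78 = 0.487179; p^2 = 0.487179^2 = 0.237343
  p = 14/78 = 0.179487; p^2 = 0.179487^2 = 0.032216
  p = 8/78 = 0.102564; p^2 = 0.102564^2 = 0.010519
  p = 18/78 = 0.230769; p^2 = 0.230769^2 = 0.053254
sum(p^2) = 0.237343 + 0.032216 + 0.010519 + 0.053254 = 0.333332
D = 1 - 0.333332 = 0.666668 ≈ 0.6667

0.6667


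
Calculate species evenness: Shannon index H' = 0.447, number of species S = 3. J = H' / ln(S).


ln(3) = 1.09861
J = H' / ln(S) = 0.447 / 1.09861 = 0.406878 ≈ 0.4069

0.4069


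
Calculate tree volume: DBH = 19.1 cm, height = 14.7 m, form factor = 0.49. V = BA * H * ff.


(D/200)^2 = (19.1/200)^2 = 0.0955^2 = 0.00912025
BA = 3.141593 * 0.00912025 = 0.0286521 m^2
V = 0.0286521 * 14.7 * 0.49 = 0.206381 ≈ 0.206 m^3

0.206 m^3


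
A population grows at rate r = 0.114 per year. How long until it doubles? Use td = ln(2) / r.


td = ln(2) / 0.114 = 0.693147 / 0.114 = 6.08024 ≈ 6.1 years

6.1 years


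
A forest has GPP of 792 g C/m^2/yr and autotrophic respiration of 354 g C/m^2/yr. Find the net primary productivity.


NPP = GPP - Ra = 792 - 354 = 438 g C/m^2/yr

438 g C/m^2/yr


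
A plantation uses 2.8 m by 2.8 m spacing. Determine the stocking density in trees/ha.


N = 10000 / 2.8^2 = 10000 / 7.84 = 1275.51 ≈ 1276 trees/ha

1276 trees/ha


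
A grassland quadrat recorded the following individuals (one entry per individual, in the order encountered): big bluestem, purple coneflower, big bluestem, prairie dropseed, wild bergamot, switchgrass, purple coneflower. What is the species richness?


Total individuals logged = 7
Distinct species (count of individuals): big bluestem (2), purple coneflower (2), prairie dropseed (1), wild bergamot (1), switchgrass (1)
Species richness = number of distinct species = 5

5


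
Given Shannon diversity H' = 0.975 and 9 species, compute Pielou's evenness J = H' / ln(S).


ln(9) = 2.19722
J = H' / ln(S) = 0.975 / 2.19722 = 0.443743 ≈ 0.4437

0.4437


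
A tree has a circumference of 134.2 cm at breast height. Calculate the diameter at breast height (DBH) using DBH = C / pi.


DBH = C / pi = 134.2 / 3.141593 = 42.7172 ≈ 42.72 cm

42.72 cm


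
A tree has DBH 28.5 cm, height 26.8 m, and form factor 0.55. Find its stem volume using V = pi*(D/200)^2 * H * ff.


(D/200)^2 = (28.5/200)^2 = 0.1425^2 = 0.02030625
BA = 3.141593 * 0.02030625 = 0.0637940 m^2
V = 0.0637940 * 26.8 * 0.55 = 0.940324 ≈ 0.940 m^3

0.940 m^3


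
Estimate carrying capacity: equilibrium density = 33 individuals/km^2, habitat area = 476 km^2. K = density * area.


K = 33 * 476 = 15708 individuals

15708 individuals


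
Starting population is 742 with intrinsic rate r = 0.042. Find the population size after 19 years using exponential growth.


r*t = 0.042 * 19 = 0.798
exp(0.798) = 2.22109
N = 742 * 2.22109 = 1648.05 ≈ 1648

1648


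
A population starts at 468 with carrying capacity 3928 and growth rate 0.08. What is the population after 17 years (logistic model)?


(K - N0)/N0 = (3928 - 468)/468 = 3460/468 = 7.39316
r*t = 0.08 * 17 = 1.36; exp(-1.36) = 0.256661
7.39316 * 0.256661 = 1.89754
1 + 1.89754 = 2.89754
N = 3928 / 2.89754 = 1355.63 ≈ 1356

1356


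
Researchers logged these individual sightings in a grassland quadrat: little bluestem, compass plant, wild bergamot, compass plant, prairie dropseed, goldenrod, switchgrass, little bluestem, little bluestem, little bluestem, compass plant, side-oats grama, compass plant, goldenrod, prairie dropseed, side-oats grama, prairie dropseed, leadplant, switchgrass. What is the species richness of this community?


Total individuals logged = 19
Distinct species (count of individuals): little bluestem (4), compass plant (4), wild bergamot (1), prairie dropseed (3), goldenrod (2), switchgrass (2), side-oats grama (2), leadplant (1)
Species richness = number of distinct species = 8

8


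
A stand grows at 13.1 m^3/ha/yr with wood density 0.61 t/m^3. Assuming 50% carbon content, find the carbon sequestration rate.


C = 13.1 * 0.61 * 0.5 = 3.9955 ≈ 4.00 t C/ha/yr

4.00 t C/ha/yr


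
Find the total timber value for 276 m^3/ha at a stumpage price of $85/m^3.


Value = 276 * 85 = $23460/ha

$23460/ha


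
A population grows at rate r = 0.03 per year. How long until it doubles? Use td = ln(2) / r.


td = ln(2) / 0.03 = 0.693147 / 0.03 = 23.1049 ≈ 23.1 years

23.1 years


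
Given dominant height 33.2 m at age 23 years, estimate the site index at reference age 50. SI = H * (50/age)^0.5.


50/23 = 2.17391
(2.17391)^0.5 = 1.47442
SI = 33.2 * 1.47442 = 48.9507 ≈ 49.0 m

49.0 m


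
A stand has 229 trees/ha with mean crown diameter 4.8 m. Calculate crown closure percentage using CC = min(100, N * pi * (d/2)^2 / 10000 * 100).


(d/2)^2 = (4.8/2)^2 = 2.4^2 = 5.76
Crown area = 3.141593 * 5.76 = 18.0956 m^2
N * area / 10000 * 100 = 229 * 18.0956 / 10000 * 100 = 41.4389
CC = min(100, 41.4389) = 41.4389 ≈ 41.4%

41.4%


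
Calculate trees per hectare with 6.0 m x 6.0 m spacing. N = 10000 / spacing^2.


N = 10000 / 6.0^2 = 10000 / 36 = 277.778 ≈ 278 trees/ha

278 trees/ha


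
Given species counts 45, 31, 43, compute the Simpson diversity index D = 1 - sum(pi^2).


Total N = 45 + 31 + 43 = 119
Per-species terms:
  p = 45/119 = 0.378151; p^2 = 0.378151^2 = 0.142998
  p = 31/119 = 0.260504; p^2 = 0.260504^2 = 0.067862
  p = 43/119 = 0.361345; p^2 = 0.361345^2 = 0.130570
sum(p^2) = 0.142998 + 0.067862 + 0.130570 = 0.341430
D = 1 - 0.341430 = 0.658570 ≈ 0.6586

0.6586


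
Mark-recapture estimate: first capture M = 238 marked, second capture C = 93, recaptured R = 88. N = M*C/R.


N = M * C / R = 238 * 93 / 88 = 22134 / 88 = 251.52 ≈ 252

252 individuals


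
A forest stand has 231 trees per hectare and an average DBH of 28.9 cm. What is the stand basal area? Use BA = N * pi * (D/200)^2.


(D/200)^2 = (28.9/200)^2 = 0.1445^2 = 0.02088025
Individual BA = 3.141593 * 0.02088025 = 0.0655972 m^2
Stand BA = 231 * 0.0655972 = 15.1530 ≈ 15.15 m^2/ha

15.15 m^2/ha


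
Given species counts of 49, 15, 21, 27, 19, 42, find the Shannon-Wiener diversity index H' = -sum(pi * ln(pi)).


Total N = 49 + 15 + 21 + 27 + 19 + 42 = 173
Per-species terms:
  p = 49/173 = 0.283237; ln(p) = -1.261471; p*ln(p) = 0.283237 * (-1.261471) = -0.357295
  p = 15/173 = 0.086705; ln(p) = -2.445244; p*ln(p) = 0.086705 * (-2.445244) = -0.212015
  p = 21/173 = 0.121387; ln(p) = -2.108771; p*ln(p) = 0.121387 * (-2.108771) = -0.255977
  p = 27/173 = 0.156069; ln(p) = -1.857457; p*ln(p) = 0.156069 * (-1.857457) = -0.289891
  p = 19/173 = 0.109827; ln(p) = -2.208849; p*ln(p) = 0.109827 * (-2.208849) = -0.242591
  p = 42/173 = 0.242775; ln(p) = -1.415620; p*ln(p) = 0.242775 * (-1.415620) = -0.343677
sum(p*ln(p)) = (-0.357295) + (-0.212015) + (-0.255977) + (-0.289891) + (-0.242591) + (-0.343677) = -1.701446
H' = -(-1.701446) = 1.701446 ≈ 1.7014

1.7014
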